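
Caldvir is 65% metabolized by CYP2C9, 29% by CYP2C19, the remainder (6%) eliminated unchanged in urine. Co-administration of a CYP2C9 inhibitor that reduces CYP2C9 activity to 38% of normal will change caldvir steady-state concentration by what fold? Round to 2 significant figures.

1.7

The CYP2C9 pathway (65% of clearance) drops to 0.38× activity: 0.65 × 0.38 = 0.247.
CYP2C19 (29%) and the residual 6% are unaffected.
Relative clearance = 0.247 + 0.29 + 0.06 = 0.597.
Since steady-state concentration ∝ 1/CL, the ratio is 1 / 0.597 = 1.7.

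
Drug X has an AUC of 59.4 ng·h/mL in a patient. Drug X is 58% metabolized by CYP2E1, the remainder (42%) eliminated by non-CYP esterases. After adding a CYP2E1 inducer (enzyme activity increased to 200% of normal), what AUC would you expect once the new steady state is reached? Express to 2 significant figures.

The CYP2E1 pathway (58% of clearance) rises to 2× activity: 0.58 × 2 = 1.16.
Non-CYP routes (42%) are unchanged.
CL_new/CL_old = 1.16 + 0.42 = 1.58.
New AUC = baseline ÷ relative clearance = 59.4 / 1.58 = 38 ng·h/mL.

38 ng·h/mL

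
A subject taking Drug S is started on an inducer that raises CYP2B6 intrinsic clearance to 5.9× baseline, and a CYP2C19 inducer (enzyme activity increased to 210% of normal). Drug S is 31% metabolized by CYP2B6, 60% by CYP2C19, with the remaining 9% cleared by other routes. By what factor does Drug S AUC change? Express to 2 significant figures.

0.31

CYP2B6: 0.31 × 5.9 = 1.829
CYP2C19: 0.6 × 2.1 = 1.26
Other: 0.09 (unchanged)
Relative clearance = 1.829 + 1.26 + 0.09 = 3.179.
AUC ∝ 1/CL: fold-change = 1 / 3.179 = 0.31.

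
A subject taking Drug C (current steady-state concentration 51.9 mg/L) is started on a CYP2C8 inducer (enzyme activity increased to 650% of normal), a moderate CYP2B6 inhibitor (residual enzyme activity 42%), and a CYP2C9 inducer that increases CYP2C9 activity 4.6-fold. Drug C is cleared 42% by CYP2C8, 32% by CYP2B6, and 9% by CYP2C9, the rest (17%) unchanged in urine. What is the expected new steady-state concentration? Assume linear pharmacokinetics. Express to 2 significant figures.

15 mg/L

CYP2C8: 0.42 × 6.5 = 2.73
CYP2B6: 0.32 × 0.42 = 0.1344
CYP2C9: 0.09 × 4.6 = 0.414
Other: 0.17 (unchanged)
New clearance relative to baseline: 2.73 + 0.1344 + 0.414 + 0.17 = 3.4484.
New steady-state concentration = 51.9 / 3.4484 = 15 mg/L (concentration scales inversely with clearance).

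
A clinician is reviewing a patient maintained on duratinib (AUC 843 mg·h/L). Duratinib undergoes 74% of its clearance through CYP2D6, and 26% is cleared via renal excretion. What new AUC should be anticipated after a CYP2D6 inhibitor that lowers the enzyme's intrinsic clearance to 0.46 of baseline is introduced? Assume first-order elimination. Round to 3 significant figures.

The CYP2D6 pathway (74% of clearance) drops to 0.46× activity: 0.74 × 0.46 = 0.3404.
Non-CYP routes (26%) are unchanged.
CL_new/CL_old = 0.3404 + 0.26 = 0.6004.
AUC ∝ 1/CL, so new value = 843 / 0.6004 = 1.40 × 10³ mg·h/L.

1.40 × 10³ mg·h/L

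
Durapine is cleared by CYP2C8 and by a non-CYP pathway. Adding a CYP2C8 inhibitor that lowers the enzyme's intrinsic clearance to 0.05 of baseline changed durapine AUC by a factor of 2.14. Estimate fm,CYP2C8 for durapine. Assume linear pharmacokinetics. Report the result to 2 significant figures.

0.56

CL'/CL = 1 / 2.14 = 0.4673
0.05·fm + (1 − fm) = 0.4673
fm = (0.4673 − 1) / (0.05 − 1) = 0.56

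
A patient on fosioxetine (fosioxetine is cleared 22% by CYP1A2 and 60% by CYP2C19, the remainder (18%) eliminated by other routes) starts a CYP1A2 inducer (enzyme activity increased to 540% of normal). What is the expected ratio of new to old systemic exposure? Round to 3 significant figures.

CYP1A2: 0.22 × 5.4 = 1.188
CYP2C19: 0.6 (unchanged)
Other: 0.18 (unchanged)
New clearance relative to baseline: 1.188 + 0.6 + 0.18 = 1.968.
Systemic exposure ratio = CL_old/CL_new = 1 / 1.968 = 0.508.

0.508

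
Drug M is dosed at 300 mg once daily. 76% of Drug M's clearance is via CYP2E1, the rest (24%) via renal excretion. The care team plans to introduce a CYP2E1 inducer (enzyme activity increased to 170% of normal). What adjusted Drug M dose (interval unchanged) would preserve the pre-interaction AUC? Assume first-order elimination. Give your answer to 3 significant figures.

460 mg

The CYP2E1 pathway (76% of clearance) is boosted to 1.7× activity: 0.76 × 1.7 = 1.292.
Non-CYP routes (24%) are unchanged.
Relative clearance = 1.292 + 0.24 = 1.532.
Exposure is unchanged when dose changes in proportion to clearance. New dose = 300 mg × 1.532 = 460 mg.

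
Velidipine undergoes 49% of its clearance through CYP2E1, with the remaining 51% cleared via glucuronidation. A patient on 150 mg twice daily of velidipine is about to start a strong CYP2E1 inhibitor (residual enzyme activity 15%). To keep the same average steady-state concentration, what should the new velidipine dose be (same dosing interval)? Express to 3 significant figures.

CYP2E1: 0.49 × 0.15 = 0.0735
Other: 0.51 (unchanged)
CL_new/CL_old = 0.0735 + 0.51 = 0.5835.
Css,avg = (dose rate)/CL, so holding Css fixed requires dose ∝ CL: 150 × 0.5835 = 87.5 mg.

87.5 mg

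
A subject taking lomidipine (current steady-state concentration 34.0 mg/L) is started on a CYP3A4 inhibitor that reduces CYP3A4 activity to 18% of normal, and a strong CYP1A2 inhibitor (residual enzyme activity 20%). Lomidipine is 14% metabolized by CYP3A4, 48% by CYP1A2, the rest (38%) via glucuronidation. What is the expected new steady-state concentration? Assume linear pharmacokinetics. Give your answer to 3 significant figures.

The CYP3A4 pathway (14% of clearance) drops to 0.18× activity: 0.14 × 0.18 = 0.0252.
The CYP1A2 pathway (48% of clearance) falls to 0.2× activity: 0.48 × 0.2 = 0.096.
Non-CYP routes (38%) are unchanged.
New clearance relative to baseline: 0.0252 + 0.096 + 0.38 = 0.5012.
Steady-state concentration ∝ 1/CL: new value = 34.0 / 0.5012 = 67.8 mg/L.

67.8 mg/L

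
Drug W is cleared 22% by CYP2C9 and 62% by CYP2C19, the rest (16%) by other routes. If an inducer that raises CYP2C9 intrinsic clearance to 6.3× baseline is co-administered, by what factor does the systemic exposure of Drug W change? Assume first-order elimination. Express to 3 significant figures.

0.462

CYP2C9: 0.22 × 6.3 = 1.386
CYP2C19: 0.62 (unchanged)
Other: 0.16 (unchanged)
New clearance relative to baseline: 1.386 + 0.62 + 0.16 = 2.166.
Systemic exposure is inversely proportional to clearance, so the fold-change is 1 / 2.166 = 0.462.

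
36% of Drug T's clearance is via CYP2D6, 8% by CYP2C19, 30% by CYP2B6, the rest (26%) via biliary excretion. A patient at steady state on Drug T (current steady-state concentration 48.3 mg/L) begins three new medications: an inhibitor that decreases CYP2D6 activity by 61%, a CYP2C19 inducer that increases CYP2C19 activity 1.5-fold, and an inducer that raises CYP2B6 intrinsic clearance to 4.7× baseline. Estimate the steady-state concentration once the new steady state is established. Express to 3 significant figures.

The CYP2D6 pathway (36% of clearance) falls to 0.39× activity: 0.36 × 0.39 = 0.1404.
The CYP2C19 pathway (8% of clearance) is boosted to 1.5× activity: 0.08 × 1.5 = 0.12.
The CYP2B6 pathway (30% of clearance) is boosted to 4.7× activity: 0.3 × 4.7 = 1.41.
The remaining 26% of clearance is unaffected.
New clearance relative to baseline: 0.1404 + 0.12 + 1.41 + 0.26 = 1.9304.
Steady-state concentration ∝ 1/CL: new value = 48.3 / 1.9304 = 25.0 mg/L.

25.0 mg/L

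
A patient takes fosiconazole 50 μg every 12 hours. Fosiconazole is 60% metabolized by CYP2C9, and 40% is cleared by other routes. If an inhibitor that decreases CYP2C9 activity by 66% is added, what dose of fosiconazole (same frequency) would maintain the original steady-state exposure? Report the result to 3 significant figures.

30.2 μg

The CYP2C9 pathway (60% of clearance) drops to 0.34× activity: 0.6 × 0.34 = 0.204.
Non-CYP routes (40%) are unchanged.
Relative clearance = 0.204 + 0.4 = 0.604.
Css,avg = (dose rate)/CL, so holding Css fixed requires dose ∝ CL: 50 × 0.604 = 30.2 μg.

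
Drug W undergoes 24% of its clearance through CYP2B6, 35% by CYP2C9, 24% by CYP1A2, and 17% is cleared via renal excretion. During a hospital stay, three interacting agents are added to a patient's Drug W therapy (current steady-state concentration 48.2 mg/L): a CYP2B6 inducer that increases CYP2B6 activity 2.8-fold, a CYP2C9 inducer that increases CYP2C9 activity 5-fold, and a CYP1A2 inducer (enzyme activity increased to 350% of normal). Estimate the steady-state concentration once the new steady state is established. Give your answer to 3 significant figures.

14.0 mg/L

CYP2B6: 0.24 × 2.8 = 0.672
CYP2C9: 0.35 × 5 = 1.75
CYP1A2: 0.24 × 3.5 = 0.84
Other: 0.17 (unchanged)
CL_new/CL_old = 0.672 + 1.75 + 0.84 + 0.17 = 3.432.
Dividing the baseline by the relative clearance: 48.2 / 3.432 = 14.0 mg/L.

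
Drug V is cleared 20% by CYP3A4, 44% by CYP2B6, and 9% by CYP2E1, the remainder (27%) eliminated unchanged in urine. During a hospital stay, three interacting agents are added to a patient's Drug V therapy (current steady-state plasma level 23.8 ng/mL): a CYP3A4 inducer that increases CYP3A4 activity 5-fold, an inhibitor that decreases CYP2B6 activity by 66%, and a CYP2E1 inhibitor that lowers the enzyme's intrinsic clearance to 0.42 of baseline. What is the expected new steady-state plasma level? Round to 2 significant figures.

16 ng/mL

The CYP3A4 pathway (20% of clearance) increases to 5× activity: 0.2 × 5 = 1.
The CYP2B6 pathway (44% of clearance) is reduced to 0.34× activity: 0.44 × 0.34 = 0.1496.
The CYP2E1 pathway (9% of clearance) drops to 0.42× activity: 0.09 × 0.42 = 0.0378.
The remaining 27% of clearance is unaffected.
New clearance relative to baseline: 1 + 0.1496 + 0.0378 + 0.27 = 1.4574.
New steady-state plasma level = 23.8 / 1.4574 = 16 ng/mL (concentration scales inversely with clearance).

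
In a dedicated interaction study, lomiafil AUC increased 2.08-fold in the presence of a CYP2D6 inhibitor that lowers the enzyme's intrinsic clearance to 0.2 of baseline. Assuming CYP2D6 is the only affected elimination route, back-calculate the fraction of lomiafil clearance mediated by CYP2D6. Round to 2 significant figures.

Call the CYP2D6 fraction fm. After the interaction, CL_new/CL_old = fm × 0.2 + (1 − fm).
AUC ratio = 1 / (new CL fraction), so new CL fraction = 1 / 2.08 = 0.4808.
fm × 0.2 + 1 − fm = 0.4808  ⇒  fm × (0.2 − 1) = −0.5192  ⇒  fm = 0.65.

0.65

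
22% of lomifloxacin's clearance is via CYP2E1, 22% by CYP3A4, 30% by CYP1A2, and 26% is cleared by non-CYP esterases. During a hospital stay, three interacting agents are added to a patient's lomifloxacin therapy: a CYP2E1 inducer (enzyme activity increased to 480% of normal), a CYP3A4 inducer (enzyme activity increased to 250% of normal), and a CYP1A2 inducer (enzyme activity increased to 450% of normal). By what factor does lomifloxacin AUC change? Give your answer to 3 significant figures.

0.311

The CYP2E1 pathway (22% of clearance) is boosted to 4.8× activity: 0.22 × 4.8 = 1.056.
The CYP3A4 pathway (22% of clearance) is boosted to 2.5× activity: 0.22 × 2.5 = 0.55.
The CYP1A2 pathway (30% of clearance) increases to 4.5× activity: 0.3 × 4.5 = 1.35.
The remaining 26% of clearance is unaffected.
CL_new/CL_old = 1.056 + 0.55 + 1.35 + 0.26 = 3.216.
Net AUC ratio = 1 / 3.216 = 0.311.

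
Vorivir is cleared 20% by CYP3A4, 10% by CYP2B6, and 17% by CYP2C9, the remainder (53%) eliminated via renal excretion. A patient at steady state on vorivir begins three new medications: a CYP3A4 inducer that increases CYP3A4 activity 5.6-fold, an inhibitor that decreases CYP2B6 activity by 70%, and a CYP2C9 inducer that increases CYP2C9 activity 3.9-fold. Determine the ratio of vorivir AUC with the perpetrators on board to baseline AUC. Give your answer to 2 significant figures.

The CYP3A4 pathway (20% of clearance) increases to 5.6× activity: 0.2 × 5.6 = 1.12.
The CYP2B6 pathway (10% of clearance) drops to 0.3× activity: 0.1 × 0.3 = 0.03.
The CYP2C9 pathway (17% of clearance) rises to 3.9× activity: 0.17 × 3.9 = 0.663.
Non-CYP routes (53%) are unchanged.
New clearance relative to baseline: 1.12 + 0.03 + 0.663 + 0.53 = 2.343.
Because AUC varies inversely with clearance, the combined effect is 1 / 2.343 = 0.43.

0.43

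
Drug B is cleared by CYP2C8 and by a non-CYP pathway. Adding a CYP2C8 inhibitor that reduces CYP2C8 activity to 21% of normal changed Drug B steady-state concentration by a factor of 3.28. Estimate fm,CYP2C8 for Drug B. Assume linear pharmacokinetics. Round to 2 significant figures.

0.88

Write x for the fraction cleared via CYP2C8. The observed steady-state concentration change means clearance fell to 1/3.28 = 0.3049 of baseline.
Setting x·0.21 + (1 − x) = 0.3049 and solving: x = (0.3049 − 1)/(0.21 − 1) = 0.88.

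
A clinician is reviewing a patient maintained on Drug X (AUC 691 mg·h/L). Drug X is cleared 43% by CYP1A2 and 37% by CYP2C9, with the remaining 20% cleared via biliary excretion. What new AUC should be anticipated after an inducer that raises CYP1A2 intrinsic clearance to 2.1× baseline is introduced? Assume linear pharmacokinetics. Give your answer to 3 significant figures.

469 mg·h/L

The CYP1A2 pathway (43% of clearance) rises to 2.1× activity: 0.43 × 2.1 = 0.903.
CYP2C9 (37%) and the residual 20% are unaffected.
New clearance relative to baseline: 0.903 + 0.37 + 0.2 = 1.473.
AUC ∝ 1/CL, so new value = 691 / 1.473 = 469 mg·h/L.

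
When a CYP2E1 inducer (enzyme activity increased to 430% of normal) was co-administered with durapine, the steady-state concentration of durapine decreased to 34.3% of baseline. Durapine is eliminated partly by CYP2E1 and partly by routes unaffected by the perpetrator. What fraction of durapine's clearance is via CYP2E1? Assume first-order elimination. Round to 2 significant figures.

0.58

Write x for the fraction cleared via CYP2E1. The observed steady-state concentration change means clearance rose to 1/0.343 = 2.915 of baseline.
Setting x·4.3 + (1 − x) = 2.915 and solving: x = (2.915 − 1)/(4.3 − 1) = 0.58.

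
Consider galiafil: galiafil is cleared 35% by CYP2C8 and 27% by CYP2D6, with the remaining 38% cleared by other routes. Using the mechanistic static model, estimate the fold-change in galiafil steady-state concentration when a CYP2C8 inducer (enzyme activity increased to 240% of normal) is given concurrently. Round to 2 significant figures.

The CYP2C8 pathway (35% of clearance) is boosted to 2.4× activity: 0.35 × 2.4 = 0.84.
CYP2D6 (27%) and the residual 38% are unaffected.
CL_new/CL_old = 0.84 + 0.27 + 0.38 = 1.49.
Since steady-state concentration ∝ 1/CL, the ratio is 1 / 1.49 = 0.67.

0.67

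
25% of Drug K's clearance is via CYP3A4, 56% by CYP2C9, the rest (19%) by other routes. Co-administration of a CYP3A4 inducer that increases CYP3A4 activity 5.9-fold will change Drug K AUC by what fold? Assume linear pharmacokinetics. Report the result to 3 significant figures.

0.449

CYP3A4: 0.25 × 5.9 = 1.475
CYP2C9: 0.56 (unchanged)
Other: 0.19 (unchanged)
Relative clearance = 1.475 + 0.56 + 0.19 = 2.225.
AUC ratio = CL_old/CL_new = 1 / 2.225 = 0.449.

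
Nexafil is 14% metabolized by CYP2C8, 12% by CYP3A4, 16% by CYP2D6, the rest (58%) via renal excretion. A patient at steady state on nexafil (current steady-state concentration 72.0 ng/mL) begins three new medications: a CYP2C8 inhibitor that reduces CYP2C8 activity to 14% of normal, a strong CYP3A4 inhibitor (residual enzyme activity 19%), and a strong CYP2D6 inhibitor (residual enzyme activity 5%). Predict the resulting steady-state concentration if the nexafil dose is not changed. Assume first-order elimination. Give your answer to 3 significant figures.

114 ng/mL

The CYP2C8 pathway (14% of clearance) is reduced to 0.14× activity: 0.14 × 0.14 = 0.0196.
The CYP3A4 pathway (12% of clearance) is reduced to 0.19× activity: 0.12 × 0.19 = 0.0228.
The CYP2D6 pathway (16% of clearance) drops to 0.05× activity: 0.16 × 0.05 = 0.008.
Non-CYP routes (58%) are unchanged.
Relative clearance = 0.0196 + 0.0228 + 0.008 + 0.58 = 0.6304.
Dividing the baseline by the relative clearance: 72.0 / 0.6304 = 114 ng/mL.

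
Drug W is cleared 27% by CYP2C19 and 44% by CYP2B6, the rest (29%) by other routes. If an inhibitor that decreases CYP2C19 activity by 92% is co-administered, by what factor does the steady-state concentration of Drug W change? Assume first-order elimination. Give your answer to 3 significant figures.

CYP2C19: 0.27 × 0.08 = 0.0216
CYP2B6: 0.44 (unchanged)
Other: 0.29 (unchanged)
New clearance relative to baseline: 0.0216 + 0.44 + 0.29 = 0.7516.
Steady-state concentration is inversely proportional to clearance, so the fold-change is 1 / 0.7516 = 1.33.

1.33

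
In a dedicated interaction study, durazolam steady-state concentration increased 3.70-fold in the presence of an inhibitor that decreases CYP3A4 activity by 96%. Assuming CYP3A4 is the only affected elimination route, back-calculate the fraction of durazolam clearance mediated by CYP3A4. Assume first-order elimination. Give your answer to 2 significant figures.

0.76

CL'/CL = 1 / 3.70 = 0.2703
0.04·fm + (1 − fm) = 0.2703
fm = (0.2703 − 1) / (0.04 − 1) = 0.76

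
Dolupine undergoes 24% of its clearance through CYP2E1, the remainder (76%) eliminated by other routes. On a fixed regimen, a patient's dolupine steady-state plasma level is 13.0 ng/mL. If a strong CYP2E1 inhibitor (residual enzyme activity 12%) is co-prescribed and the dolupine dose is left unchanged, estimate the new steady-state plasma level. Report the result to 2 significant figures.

16 ng/mL

The CYP2E1 pathway (24% of clearance) falls to 0.12× activity: 0.24 × 0.12 = 0.0288.
Non-CYP routes (76%) are unchanged.
Relative clearance = 0.0288 + 0.76 = 0.7888.
Steady-state plasma level ∝ 1/CL, so new value = 13.0 / 0.7888 = 16 ng/mL.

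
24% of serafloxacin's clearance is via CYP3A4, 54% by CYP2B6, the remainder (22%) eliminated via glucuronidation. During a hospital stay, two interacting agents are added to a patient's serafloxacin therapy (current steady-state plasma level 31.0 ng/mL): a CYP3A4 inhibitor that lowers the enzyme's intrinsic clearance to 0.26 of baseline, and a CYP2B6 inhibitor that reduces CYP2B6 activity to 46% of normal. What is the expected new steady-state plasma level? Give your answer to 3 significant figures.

CYP3A4: 0.24 × 0.26 = 0.0624
CYP2B6: 0.54 × 0.46 = 0.2484
Other: 0.22 (unchanged)
CL_new/CL_old = 0.0624 + 0.2484 + 0.22 = 0.5308.
Dividing the baseline by the relative clearance: 31.0 / 0.5308 = 58.4 ng/mL.

58.4 ng/mL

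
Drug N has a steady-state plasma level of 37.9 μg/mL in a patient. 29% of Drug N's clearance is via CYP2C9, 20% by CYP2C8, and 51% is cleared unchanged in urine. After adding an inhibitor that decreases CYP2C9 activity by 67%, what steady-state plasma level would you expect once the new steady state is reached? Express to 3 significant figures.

47.0 μg/mL

CYP2C9: 0.29 × 0.33 = 0.0957
CYP2C8: 0.2 (unchanged)
Other: 0.51 (unchanged)
CL_new/CL_old = 0.0957 + 0.2 + 0.51 = 0.8057.
New steady-state plasma level = baseline ÷ relative clearance = 37.9 / 0.8057 = 47.0 μg/mL.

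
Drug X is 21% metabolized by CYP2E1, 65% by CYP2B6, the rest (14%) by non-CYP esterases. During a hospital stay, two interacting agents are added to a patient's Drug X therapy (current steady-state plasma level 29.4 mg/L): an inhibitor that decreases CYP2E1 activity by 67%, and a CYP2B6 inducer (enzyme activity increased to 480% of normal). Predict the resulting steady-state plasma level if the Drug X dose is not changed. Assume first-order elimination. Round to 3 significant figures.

The CYP2E1 pathway (21% of clearance) is reduced to 0.33× activity: 0.21 × 0.33 = 0.0693.
The CYP2B6 pathway (65% of clearance) increases to 4.8× activity: 0.65 × 4.8 = 3.12.
The remaining 14% of clearance is unaffected.
CL_new/CL_old = 0.0693 + 3.12 + 0.14 = 3.3293.
Dividing the baseline by the relative clearance: 29.4 / 3.3293 = 8.83 mg/L.

8.83 mg/L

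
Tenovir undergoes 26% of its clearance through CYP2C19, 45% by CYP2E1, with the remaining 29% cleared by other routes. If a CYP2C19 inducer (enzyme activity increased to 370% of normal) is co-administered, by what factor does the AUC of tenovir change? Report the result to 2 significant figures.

0.59

CYP2C19: 0.26 × 3.7 = 0.962
CYP2E1: 0.45 (unchanged)
Other: 0.29 (unchanged)
Relative clearance = 0.962 + 0.45 + 0.29 = 1.702.
AUC is inversely proportional to clearance, so the fold-change is 1 / 1.702 = 0.59.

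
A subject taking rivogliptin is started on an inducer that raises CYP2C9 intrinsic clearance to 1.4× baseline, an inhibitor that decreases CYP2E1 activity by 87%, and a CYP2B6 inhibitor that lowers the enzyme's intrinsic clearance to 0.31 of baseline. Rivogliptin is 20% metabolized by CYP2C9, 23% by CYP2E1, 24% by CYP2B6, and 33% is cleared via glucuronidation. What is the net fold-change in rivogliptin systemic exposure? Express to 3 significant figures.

The CYP2C9 pathway (20% of clearance) increases to 1.4× activity: 0.2 × 1.4 = 0.28.
The CYP2E1 pathway (23% of clearance) drops to 0.13× activity: 0.23 × 0.13 = 0.0299.
The CYP2B6 pathway (24% of clearance) drops to 0.31× activity: 0.24 × 0.31 = 0.0744.
The remaining 33% of clearance is unaffected.
Relative clearance = 0.28 + 0.0299 + 0.0744 + 0.33 = 0.7143.
Because systemic exposure varies inversely with clearance, the combined effect is 1 / 0.7143 = 1.40.

1.40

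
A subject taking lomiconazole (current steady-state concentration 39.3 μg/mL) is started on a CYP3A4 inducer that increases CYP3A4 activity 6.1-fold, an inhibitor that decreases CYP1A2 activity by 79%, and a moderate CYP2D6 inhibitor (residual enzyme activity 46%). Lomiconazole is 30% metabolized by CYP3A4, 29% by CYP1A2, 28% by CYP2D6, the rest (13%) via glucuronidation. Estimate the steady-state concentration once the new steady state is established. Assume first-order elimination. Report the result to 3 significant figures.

CYP3A4: 0.3 × 6.1 = 1.83
CYP1A2: 0.29 × 0.21 = 0.0609
CYP2D6: 0.28 × 0.46 = 0.1288
Other: 0.13 (unchanged)
Relative clearance = 1.83 + 0.0609 + 0.1288 + 0.13 = 2.1497.
Steady-state concentration ∝ 1/CL: new value = 39.3 / 2.1497 = 18.3 μg/mL.

18.3 μg/mL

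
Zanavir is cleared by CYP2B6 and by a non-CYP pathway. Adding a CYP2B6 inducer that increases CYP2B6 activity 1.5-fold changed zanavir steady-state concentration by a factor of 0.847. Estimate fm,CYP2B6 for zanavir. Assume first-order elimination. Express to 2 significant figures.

0.36

Let fm be the CYP2B6 fraction. New clearance relative to baseline = fm × 1.5 + (1 − fm).
Steady-state concentration ratio = 1 / (new CL fraction), so new CL fraction = 1 / 0.847 = 1.181.
fm × 1.5 + 1 − fm = 1.181  ⇒  fm × (1.5 − 1) = 0.1806  ⇒  fm = 0.36.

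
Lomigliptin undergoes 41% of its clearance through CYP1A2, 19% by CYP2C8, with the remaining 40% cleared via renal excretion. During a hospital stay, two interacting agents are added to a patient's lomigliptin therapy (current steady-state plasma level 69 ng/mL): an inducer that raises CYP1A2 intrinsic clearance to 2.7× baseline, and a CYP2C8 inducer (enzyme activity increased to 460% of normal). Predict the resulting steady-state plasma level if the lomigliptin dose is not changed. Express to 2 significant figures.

The CYP1A2 pathway (41% of clearance) rises to 2.7× activity: 0.41 × 2.7 = 1.107.
The CYP2C8 pathway (19% of clearance) is boosted to 4.6× activity: 0.19 × 4.6 = 0.874.
The remaining 40% of clearance is unaffected.
CL_new/CL_old = 1.107 + 0.874 + 0.4 = 2.381.
Steady-state plasma level ∝ 1/CL: new value = 69 / 2.381 = 29 ng/mL.

29 ng/mL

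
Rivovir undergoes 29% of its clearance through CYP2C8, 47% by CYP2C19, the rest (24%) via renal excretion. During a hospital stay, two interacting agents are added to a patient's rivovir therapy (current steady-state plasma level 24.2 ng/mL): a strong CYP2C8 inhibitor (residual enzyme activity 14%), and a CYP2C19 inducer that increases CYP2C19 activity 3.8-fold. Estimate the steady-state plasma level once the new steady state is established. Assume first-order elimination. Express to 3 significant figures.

The CYP2C8 pathway (29% of clearance) is reduced to 0.14× activity: 0.29 × 0.14 = 0.0406.
The CYP2C19 pathway (47% of clearance) rises to 3.8× activity: 0.47 × 3.8 = 1.786.
The remaining 24% of clearance is unaffected.
Relative clearance = 0.0406 + 1.786 + 0.24 = 2.0666.
Steady-state plasma level ∝ 1/CL: new value = 24.2 / 2.0666 = 11.7 ng/mL.

11.7 ng/mL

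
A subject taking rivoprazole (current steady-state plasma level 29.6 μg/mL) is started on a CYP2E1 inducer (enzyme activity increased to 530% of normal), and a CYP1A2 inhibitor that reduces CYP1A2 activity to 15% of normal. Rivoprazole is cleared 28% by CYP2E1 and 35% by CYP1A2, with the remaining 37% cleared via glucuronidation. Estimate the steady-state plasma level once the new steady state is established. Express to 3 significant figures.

The CYP2E1 pathway (28% of clearance) increases to 5.3× activity: 0.28 × 5.3 = 1.484.
The CYP1A2 pathway (35% of clearance) falls to 0.15× activity: 0.35 × 0.15 = 0.0525.
The remaining 37% of clearance is unaffected.
Relative clearance = 1.484 + 0.0525 + 0.37 = 1.9065.
Steady-state plasma level ∝ 1/CL: new value = 29.6 / 1.9065 = 15.5 μg/mL.

15.5 μg/mL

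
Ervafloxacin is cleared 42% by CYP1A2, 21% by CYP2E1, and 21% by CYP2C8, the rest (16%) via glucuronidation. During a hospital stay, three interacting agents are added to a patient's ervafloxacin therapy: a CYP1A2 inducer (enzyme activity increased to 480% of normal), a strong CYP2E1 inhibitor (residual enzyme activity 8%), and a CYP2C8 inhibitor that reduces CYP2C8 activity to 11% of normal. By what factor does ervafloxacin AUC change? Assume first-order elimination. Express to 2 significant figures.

0.45

The CYP1A2 pathway (42% of clearance) is boosted to 4.8× activity: 0.42 × 4.8 = 2.016.
The CYP2E1 pathway (21% of clearance) is reduced to 0.08× activity: 0.21 × 0.08 = 0.0168.
The CYP2C8 pathway (21% of clearance) is reduced to 0.11× activity: 0.21 × 0.11 = 0.0231.
The remaining 16% of clearance is unaffected.
New clearance relative to baseline: 2.016 + 0.0168 + 0.0231 + 0.16 = 2.2159.
AUC ∝ 1/CL: fold-change = 1 / 2.2159 = 0.45.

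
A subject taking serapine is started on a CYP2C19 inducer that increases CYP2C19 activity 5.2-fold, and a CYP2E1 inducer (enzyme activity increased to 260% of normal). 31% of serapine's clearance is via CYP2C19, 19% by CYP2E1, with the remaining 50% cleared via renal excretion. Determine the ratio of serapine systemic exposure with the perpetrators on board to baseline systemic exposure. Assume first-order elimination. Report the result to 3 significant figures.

CYP2C19: 0.31 × 5.2 = 1.612
CYP2E1: 0.19 × 2.6 = 0.494
Other: 0.5 (unchanged)
CL_new/CL_old = 1.612 + 0.494 + 0.5 = 2.606.
Systemic exposure ∝ 1/CL: fold-change = 1 / 2.606 = 0.384.

0.384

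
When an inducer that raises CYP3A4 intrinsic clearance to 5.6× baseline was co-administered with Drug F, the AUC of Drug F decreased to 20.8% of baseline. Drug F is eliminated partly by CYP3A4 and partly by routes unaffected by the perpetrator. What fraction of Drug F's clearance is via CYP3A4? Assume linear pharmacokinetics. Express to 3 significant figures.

Call the CYP3A4 fraction fm. After the interaction, CL_new/CL_old = fm × 5.6 + (1 − fm).
AUC ratio = 1 / (new CL fraction), so new CL fraction = 1 / 0.208 = 4.808.
fm × 5.6 + 1 − fm = 4.808  ⇒  fm × (5.6 − 1) = 3.808  ⇒  fm = 0.828.

0.828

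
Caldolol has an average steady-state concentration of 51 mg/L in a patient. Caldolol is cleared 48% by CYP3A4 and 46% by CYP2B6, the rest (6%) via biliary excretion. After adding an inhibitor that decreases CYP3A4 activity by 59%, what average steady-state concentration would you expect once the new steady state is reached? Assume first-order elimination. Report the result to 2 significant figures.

The CYP3A4 pathway (48% of clearance) falls to 0.41× activity: 0.48 × 0.41 = 0.1968.
CYP2B6 (46%) and the residual 6% are unaffected.
New clearance relative to baseline: 0.1968 + 0.46 + 0.06 = 0.7168.
New average steady-state concentration = baseline ÷ relative clearance = 51 / 0.7168 = 71 mg/L.

71 mg/L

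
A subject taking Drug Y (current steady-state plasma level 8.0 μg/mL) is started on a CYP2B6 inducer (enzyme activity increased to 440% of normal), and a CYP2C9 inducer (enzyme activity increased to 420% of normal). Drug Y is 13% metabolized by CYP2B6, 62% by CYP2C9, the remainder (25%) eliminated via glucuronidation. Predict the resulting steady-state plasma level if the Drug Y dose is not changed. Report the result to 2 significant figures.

The CYP2B6 pathway (13% of clearance) rises to 4.4× activity: 0.13 × 4.4 = 0.572.
The CYP2C9 pathway (62% of clearance) increases to 4.2× activity: 0.62 × 4.2 = 2.604.
The remaining 25% of clearance is unaffected.
CL_new/CL_old = 0.572 + 2.604 + 0.25 = 3.426.
Dividing the baseline by the relative clearance: 8.0 / 3.426 = 2.3 μg/mL.

2.3 μg/mL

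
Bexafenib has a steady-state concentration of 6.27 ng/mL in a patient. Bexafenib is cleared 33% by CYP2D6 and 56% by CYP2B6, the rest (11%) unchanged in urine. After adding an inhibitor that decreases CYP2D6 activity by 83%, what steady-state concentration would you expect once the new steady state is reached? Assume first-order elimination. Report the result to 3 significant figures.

CYP2D6: 0.33 × 0.17 = 0.0561
CYP2B6: 0.56 (unchanged)
Other: 0.11 (unchanged)
CL_new/CL_old = 0.0561 + 0.56 + 0.11 = 0.7261.
Steady-state concentration ∝ 1/CL, so new value = 6.27 / 0.7261 = 8.64 ng/mL.

8.64 ng/mL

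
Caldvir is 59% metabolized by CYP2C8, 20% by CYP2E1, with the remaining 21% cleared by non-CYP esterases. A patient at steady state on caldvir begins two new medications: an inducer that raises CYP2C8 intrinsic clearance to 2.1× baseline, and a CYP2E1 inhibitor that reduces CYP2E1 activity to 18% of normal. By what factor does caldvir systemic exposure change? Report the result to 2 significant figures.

0.67

The CYP2C8 pathway (59% of clearance) is boosted to 2.1× activity: 0.59 × 2.1 = 1.239.
The CYP2E1 pathway (20% of clearance) is reduced to 0.18× activity: 0.2 × 0.18 = 0.036.
Non-CYP routes (21%) are unchanged.
New clearance relative to baseline: 1.239 + 0.036 + 0.21 = 1.485.
Because systemic exposure varies inversely with clearance, the combined effect is 1 / 1.485 = 0.67.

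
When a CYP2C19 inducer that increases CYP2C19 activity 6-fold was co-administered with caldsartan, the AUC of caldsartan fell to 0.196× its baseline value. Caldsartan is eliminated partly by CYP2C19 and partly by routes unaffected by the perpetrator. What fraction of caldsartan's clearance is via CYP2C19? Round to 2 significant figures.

Write x for the fraction cleared via CYP2C19. The observed AUC change means clearance rose to 1/0.196 = 5.102 of baseline.
Setting x·6 + (1 − x) = 5.102 and solving: x = (5.102 − 1)/(6 − 1) = 0.82.

0.82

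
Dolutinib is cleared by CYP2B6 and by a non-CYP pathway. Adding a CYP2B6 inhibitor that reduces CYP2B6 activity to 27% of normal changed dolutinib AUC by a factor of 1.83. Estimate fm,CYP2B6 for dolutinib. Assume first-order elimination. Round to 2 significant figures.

0.62

Let x = fm,CYP2B6. Because AUC ∝ 1/CL, relative clearance fell to 1/1.83 = 0.5464.
Only the CYP2B6 route changed, so 0.5464 = x·0.27 + (1 − x), giving x = 0.62.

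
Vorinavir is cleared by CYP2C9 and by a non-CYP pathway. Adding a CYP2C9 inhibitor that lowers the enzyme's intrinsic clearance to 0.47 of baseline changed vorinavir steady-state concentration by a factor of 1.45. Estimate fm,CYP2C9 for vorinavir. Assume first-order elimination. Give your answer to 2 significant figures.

CL'/CL = 1 / 1.45 = 0.6897
0.47·fm + (1 − fm) = 0.6897
fm = (0.6897 − 1) / (0.47 − 1) = 0.59

0.59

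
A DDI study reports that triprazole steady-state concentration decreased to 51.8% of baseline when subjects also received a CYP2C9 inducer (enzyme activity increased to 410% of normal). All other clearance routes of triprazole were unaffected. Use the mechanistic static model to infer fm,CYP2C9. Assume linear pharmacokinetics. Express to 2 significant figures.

0.30

Call the CYP2C9 fraction fm. After the interaction, CL_new/CL_old = fm × 4.1 + (1 − fm).
Steady-state concentration ratio = 1 / (new CL fraction), so new CL fraction = 1 / 0.518 = 1.931.
fm × 4.1 + 1 − fm = 1.931  ⇒  fm × (4.1 − 1) = 0.9305  ⇒  fm = 0.30.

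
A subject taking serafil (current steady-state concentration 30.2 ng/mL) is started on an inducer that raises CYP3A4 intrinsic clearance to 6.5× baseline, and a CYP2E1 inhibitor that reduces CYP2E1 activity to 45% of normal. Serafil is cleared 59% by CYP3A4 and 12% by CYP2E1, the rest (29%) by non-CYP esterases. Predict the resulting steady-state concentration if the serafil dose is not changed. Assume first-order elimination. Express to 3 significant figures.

The CYP3A4 pathway (59% of clearance) is boosted to 6.5× activity: 0.59 × 6.5 = 3.835.
The CYP2E1 pathway (12% of clearance) is reduced to 0.45× activity: 0.12 × 0.45 = 0.054.
Non-CYP routes (29%) are unchanged.
CL_new/CL_old = 3.835 + 0.054 + 0.29 = 4.179.
Steady-state concentration ∝ 1/CL: new value = 30.2 / 4.179 = 7.23 ng/mL.

7.23 ng/mL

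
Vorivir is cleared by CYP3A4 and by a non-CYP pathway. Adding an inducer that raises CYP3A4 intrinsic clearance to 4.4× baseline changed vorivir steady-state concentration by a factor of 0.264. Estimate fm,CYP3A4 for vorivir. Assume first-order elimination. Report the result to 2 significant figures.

0.82

Let x = fm,CYP3A4. Because steady-state concentration ∝ 1/CL, relative clearance rose to 1/0.264 = 3.788.
Setting x·4.4 + (1 − x) = 3.788 and solving: x = (3.788 − 1)/(4.4 − 1) = 0.82.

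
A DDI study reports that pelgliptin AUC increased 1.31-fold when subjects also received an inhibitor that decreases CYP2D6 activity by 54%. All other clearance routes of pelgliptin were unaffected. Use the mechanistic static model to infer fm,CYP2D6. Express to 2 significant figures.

Write x for the fraction cleared via CYP2D6. The observed AUC change means clearance fell to 1/1.31 = 0.7634 of baseline.
Only the CYP2D6 route changed, so 0.7634 = x·0.46 + (1 − x), giving x = 0.44.

0.44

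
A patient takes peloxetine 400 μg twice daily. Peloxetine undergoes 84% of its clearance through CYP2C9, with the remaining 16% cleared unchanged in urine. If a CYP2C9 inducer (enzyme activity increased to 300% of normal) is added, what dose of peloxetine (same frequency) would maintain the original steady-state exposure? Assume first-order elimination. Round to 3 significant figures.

1.07 × 10³ μg

The CYP2C9 pathway (84% of clearance) is boosted to 3× activity: 0.84 × 3 = 2.52.
The remaining 16% of clearance is unaffected.
New clearance relative to baseline: 2.52 + 0.16 = 2.68.
Exposure is unchanged when dose changes in proportion to clearance. New dose = 400 μg × 2.68 = 1.07 × 10³ μg.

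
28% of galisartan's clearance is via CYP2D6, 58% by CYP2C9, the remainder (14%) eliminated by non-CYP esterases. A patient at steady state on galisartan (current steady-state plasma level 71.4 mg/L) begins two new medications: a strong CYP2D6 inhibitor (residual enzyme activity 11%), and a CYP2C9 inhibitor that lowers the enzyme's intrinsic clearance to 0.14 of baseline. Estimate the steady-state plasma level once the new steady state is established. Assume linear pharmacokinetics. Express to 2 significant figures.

2.8 × 10² mg/L

The CYP2D6 pathway (28% of clearance) is reduced to 0.11× activity: 0.28 × 0.11 = 0.0308.
The CYP2C9 pathway (58% of clearance) falls to 0.14× activity: 0.58 × 0.14 = 0.0812.
Non-CYP routes (14%) are unchanged.
CL_new/CL_old = 0.0308 + 0.0812 + 0.14 = 0.252.
Steady-state plasma level ∝ 1/CL: new value = 71.4 / 0.252 = 2.8 × 10² mg/L.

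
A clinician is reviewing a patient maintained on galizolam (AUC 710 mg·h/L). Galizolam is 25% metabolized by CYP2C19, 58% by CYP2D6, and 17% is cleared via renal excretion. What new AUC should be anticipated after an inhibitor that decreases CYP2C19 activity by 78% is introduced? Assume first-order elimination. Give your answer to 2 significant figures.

8.8 × 10² mg·h/L

The CYP2C19 pathway (25% of clearance) is reduced to 0.22× activity: 0.25 × 0.22 = 0.055.
CYP2D6 (58%) and the residual 17% are unaffected.
New clearance relative to baseline: 0.055 + 0.58 + 0.17 = 0.805.
With dosing unchanged, AUC scales as 1/CL: 710 / 0.805 = 8.8 × 10² mg·h/L.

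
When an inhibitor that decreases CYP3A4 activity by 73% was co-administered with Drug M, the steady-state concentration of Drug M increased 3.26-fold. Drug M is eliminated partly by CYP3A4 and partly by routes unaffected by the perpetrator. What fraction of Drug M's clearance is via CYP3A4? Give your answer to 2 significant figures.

Let fm be the CYP3A4 fraction. New clearance relative to baseline = fm × 0.27 + (1 − fm).
Steady-state concentration ratio = 1 / (new CL fraction), so new CL fraction = 1 / 3.26 = 0.3067.
fm × 0.27 + 1 − fm = 0.3067  ⇒  fm × (0.27 − 1) = −0.6933  ⇒  fm = 0.95.

0.95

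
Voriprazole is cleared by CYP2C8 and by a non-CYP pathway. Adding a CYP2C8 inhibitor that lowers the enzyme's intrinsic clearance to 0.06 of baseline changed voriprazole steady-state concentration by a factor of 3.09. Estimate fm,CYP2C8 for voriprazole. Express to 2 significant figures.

Call the CYP2C8 fraction fm. After the interaction, CL_new/CL_old = fm × 0.06 + (1 − fm).
Steady-state concentration ratio = 1 / (new CL fraction), so new CL fraction = 1 / 3.09 = 0.3236.
fm × 0.06 + 1 − fm = 0.3236  ⇒  fm × (0.06 − 1) = −0.6764  ⇒  fm = 0.72.

0.72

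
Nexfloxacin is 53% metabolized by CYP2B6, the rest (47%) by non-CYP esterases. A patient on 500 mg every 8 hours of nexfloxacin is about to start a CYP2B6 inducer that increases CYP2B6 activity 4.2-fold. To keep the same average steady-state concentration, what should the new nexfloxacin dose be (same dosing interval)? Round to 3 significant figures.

CYP2B6: 0.53 × 4.2 = 2.226
Other: 0.47 (unchanged)
CL_new/CL_old = 2.226 + 0.47 = 2.696.
Exposure is unchanged when dose changes in proportion to clearance. New dose = 500 mg × 2.696 = 1.35 × 10³ mg.

1.35 × 10³ mg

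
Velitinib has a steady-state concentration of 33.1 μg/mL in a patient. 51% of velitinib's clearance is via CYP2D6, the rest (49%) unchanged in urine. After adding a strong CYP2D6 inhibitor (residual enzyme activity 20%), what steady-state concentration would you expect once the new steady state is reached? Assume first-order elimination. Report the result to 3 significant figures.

The CYP2D6 pathway (51% of clearance) is reduced to 0.2× activity: 0.51 × 0.2 = 0.102.
The remaining 49% of clearance is unaffected.
New clearance relative to baseline: 0.102 + 0.49 = 0.592.
New steady-state concentration = baseline ÷ relative clearance = 33.1 / 0.592 = 55.9 μg/mL.

55.9 μg/mL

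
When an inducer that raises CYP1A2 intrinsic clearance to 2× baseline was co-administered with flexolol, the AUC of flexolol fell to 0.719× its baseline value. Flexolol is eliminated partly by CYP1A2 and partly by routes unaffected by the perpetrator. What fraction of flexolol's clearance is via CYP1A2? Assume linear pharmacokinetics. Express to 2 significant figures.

0.39

Let x = fm,CYP1A2. Because AUC ∝ 1/CL, relative clearance rose to 1/0.719 = 1.391.
Only the CYP1A2 route changed, so 1.391 = x·2 + (1 − x), giving x = 0.39.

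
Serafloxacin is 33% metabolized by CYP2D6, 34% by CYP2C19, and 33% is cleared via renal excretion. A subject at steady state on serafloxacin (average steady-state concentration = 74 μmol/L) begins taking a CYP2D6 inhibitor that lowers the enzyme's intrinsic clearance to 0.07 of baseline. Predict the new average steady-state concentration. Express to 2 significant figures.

1.1 × 10² μmol/L

The CYP2D6 pathway (33% of clearance) drops to 0.07× activity: 0.33 × 0.07 = 0.0231.
CYP2C19 (34%) and the residual 33% are unaffected.
CL_new/CL_old = 0.0231 + 0.34 + 0.33 = 0.6931.
Average steady-state concentration ∝ 1/CL, so new value = 74 / 0.6931 = 1.1 × 10² μmol/L.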